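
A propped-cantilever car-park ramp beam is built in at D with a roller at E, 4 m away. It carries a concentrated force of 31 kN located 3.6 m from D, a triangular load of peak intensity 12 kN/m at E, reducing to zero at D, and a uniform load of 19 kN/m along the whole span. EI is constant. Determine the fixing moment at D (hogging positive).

M_D = 55.34 kN·m

Remove the prop at E; the released (primary) structure is a cantilever built in at D.
Free-end deflection of the primary structure under the applied loading (downward +):
  point load 31 at a = 3.6: Pa²(3L − a)/(6EI) = 562.5/EI
  triangular load, peak 12 at the free end: 11w₀L⁴/(120EI) = 281.6/EI
  UDL 19: wL⁴/(8EI) = 608/EI
  δ_0 = 1452/EI
Tip deflection under a unit load at E: L³/(3EI) = 21.33/EI.
The prop prevents deflection at E: R_E = δ_0/δ_{EE} = 1452/21.33 = 68.07 kN.
Moment equilibrium about D: M_D = Σ(load moments about D) − R_E·L = 327.6 − 68.07×4 = 55.34 kN·m.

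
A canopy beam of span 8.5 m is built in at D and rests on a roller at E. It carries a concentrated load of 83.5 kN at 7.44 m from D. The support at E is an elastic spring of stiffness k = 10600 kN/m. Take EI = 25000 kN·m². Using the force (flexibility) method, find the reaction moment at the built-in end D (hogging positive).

M_D = 50.15 kN·m

Remove the prop at E; the released (primary) structure is a cantilever built in at D.
Primary-structure tip deflection at E by superposition:
  point load 83.5 at a = 7.44: Pa²(3L − a)/(6EI) = 13912/EI
Flexibility coefficient — unit upward force at E: δ_{EE} = L³/(3EI) = 204.7/EI.
With EI = 25000 kN·m²: δ_0 = 0.55649 m and δ_{EE} = 0.008188 m/kN.
Compatibility — the spring shortens by R_E/k under the reaction it provides: δ_0 − R_E·δ_{EE} = R_E/k. With 1/k = 0.000094 m/kN, R_E = δ_0 / (δ_{EE} + 1/k) = 0.55649 / (0.008188 + 0.000094) = 67.19 kN.
Moment equilibrium about D: M_D = Σ(load moments about D) − R_E·L = 621.2 − 67.19×8.5 = 50.15 kN·m.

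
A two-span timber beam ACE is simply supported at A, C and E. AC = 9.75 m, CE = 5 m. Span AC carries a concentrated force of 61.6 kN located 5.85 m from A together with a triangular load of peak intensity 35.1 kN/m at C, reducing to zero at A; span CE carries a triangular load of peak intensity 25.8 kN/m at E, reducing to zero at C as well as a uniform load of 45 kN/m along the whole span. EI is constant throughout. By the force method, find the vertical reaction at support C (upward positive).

R_C = 370.9 kN

Release continuity at C by inserting a hinge; the redundant is the internal moment M_C. The primary structure is two simply-supported spans AC and CE.
Discontinuity in slope at C on the released structure — sum the simple-span end rotations:
  span AC: point load 61.6 at a = 5.85: Pab(L + a)/(6LEI) = 374.8/EI
  span AC: triangular load, peak 35.1: w₀L³/(45EI) = 723/EI
  span CE: triangular load, peak 25.8: 7w₀L³/(360EI) = 62.71/EI
  span CE: UDL 45: wL³/(24EI) = 234.4/EI
  relative rotation θ_0 = (1098 + 297.1)/EI = 1395/EI
A unit hogging moment at C produces rotation L₁/(3EI) + L₂/(3EI) = 4.917/EI.
Compatibility: M_C·(L₁+L₂)/(3EI) = θ_0, giving M_C = 283.7 kN·m (hogging).
Span AC, ΣM about A with M_C applied at C: R_C^{AC}·9.75 = 1473 + 283.7, so R_C^{AC} = 180.1 kN and R_A = 232.7 − 180.1 = 52.58 kN.
Span CE, ΣM about E: R_C^{CE}·5 = 670 + 283.7, so R_C^{CE} = 190.7 kN and R_E = 289.5 − 190.7 = 98.76 kN.
R_C = 180.1 + 190.7 = 370.9 kN.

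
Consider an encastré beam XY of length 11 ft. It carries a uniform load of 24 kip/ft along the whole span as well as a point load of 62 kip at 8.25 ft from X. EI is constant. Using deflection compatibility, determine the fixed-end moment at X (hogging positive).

Take the two fixed-end moments M_X, M_Y as redundants; the released structure is the simple span XY.
On the primary (simply-supported) span, the end slopes from the loading are:
  at X: UDL 24: wL³/(24EI) = 1331/EI
  at Y: UDL 24: wL³/(24EI) = 1331/EI
  at X: point load 62 at a = 8.25: Pab(L + b)/(6LEI) = 293/EI
  at Y: point load 62 at a = 8.25: Pab(L + a)/(6LEI) = 410.3/EI
  θ_X0 = 1624/EI,  θ_Y0 = 1741/EI
Flexibility coefficients: a unit moment at one end gives L/(3EI) there and L/(6EI) at the far end, so f₁₁ = f₂₂ = 3.667/EI and f₁₂ = f₂₁ = 1.833/EI.
Compatibility — zero rotation at each built-in end:
  3.667 M_X + 1.833 M_Y = 1624
  1.833 M_X + 3.667 M_Y = 1741
Solving the pair gives M_X = 274 kip·ft and M_Y = 337.9 kip·ft (hogging).

M_X = 274 kip·ft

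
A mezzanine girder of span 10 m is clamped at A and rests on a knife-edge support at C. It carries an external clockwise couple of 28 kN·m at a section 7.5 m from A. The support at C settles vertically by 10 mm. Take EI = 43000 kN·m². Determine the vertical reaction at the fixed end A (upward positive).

R_A = -2.647 kN

Release the roller at C. Primary structure: cantilever fixed at A.
Free-end deflection of the primary structure under the applied loading (downward +):
  clockwise couple 28 at a = 7.5: M₀a(2L − a)/(2EI) = 1312/EI
Tip deflection under a unit load at C: L³/(3EI) = 333.3/EI.
With EI = 43000 kN·m²: δ_0 = 0.030523 m and δ_{CC} = 0.007752 m/kN.
Compatibility — the beam at C must follow the support down by 0.01 m: δ_0 − R_C·δ_{CC} = 0.01, so R_C = (0.030523 − 0.01)/0.007752 = 2.647 kN.
Vertical equilibrium: R_A = ΣP − R_C = 0 − 2.647 = -2.647 kN.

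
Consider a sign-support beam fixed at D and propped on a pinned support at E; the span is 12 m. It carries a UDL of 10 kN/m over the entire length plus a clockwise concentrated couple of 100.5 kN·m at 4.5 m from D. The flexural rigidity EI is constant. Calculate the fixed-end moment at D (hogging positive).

M_D = 188.6 kN·m

Choose R_E as the redundant. The primary structure is the cantilever fixed at D.
Downward deflection at the released point E due to the loads:
  UDL 10: wL⁴/(8EI) = 25920/EI
  clockwise couple 100.5 at a = 4.5: M₀a(2L − a)/(2EI) = 4409/EI
  δ_0 = 30329/EI
Flexibility coefficient — unit upward force at E: δ_{EE} = L³/(3EI) = 576/EI.
The prop prevents deflection at E: R_E = δ_0/δ_{EE} = 30329/576 = 52.66 kN.
Moment equilibrium about D: M_D = Σ(load moments about D) − R_E·L = 820.5 − 52.66×12 = 188.6 kN·m.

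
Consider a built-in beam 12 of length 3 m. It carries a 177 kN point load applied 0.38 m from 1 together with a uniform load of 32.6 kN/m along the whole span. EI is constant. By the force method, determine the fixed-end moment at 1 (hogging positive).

M_1 = 75.75 kN·m

Take the two fixed-end moments M_1, M_2 as redundants; the released structure is the simple span 12.
End rotations of the released simple span under the applied load (×1/EI):
  at 1: point load 177 at a = 0.38: Pab(L + b)/(6LEI) = 55.02/EI
  at 2: point load 177 at a = 0.38: Pab(L + a)/(6LEI) = 33.09/EI
  at 1: UDL 32.6: wL³/(24EI) = 36.67/EI
  at 2: UDL 32.6: wL³/(24EI) = 36.67/EI
  θ_10 = 91.7/EI,  θ_20 = 69.77/EI
Flexibility coefficients: a unit moment at one end gives L/(3EI) there and L/(6EI) at the far end, so f₁₁ = f₂₂ = 1/EI and f₁₂ = f₂₁ = 0.5/EI.
Compatibility — zero rotation at each built-in end:
  1 M_1 + 0.5 M_2 = 91.7
  0.5 M_1 + 1 M_2 = 69.77
Solving the pair gives M_1 = 75.75 kN·m and M_2 = 31.89 kN·m (hogging).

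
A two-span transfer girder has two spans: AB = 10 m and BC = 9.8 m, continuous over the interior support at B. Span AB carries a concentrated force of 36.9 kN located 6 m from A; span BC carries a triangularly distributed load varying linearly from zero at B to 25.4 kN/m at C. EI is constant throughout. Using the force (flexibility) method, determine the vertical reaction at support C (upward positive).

Release continuity at B by inserting a hinge; the redundant is the internal moment M_B. The primary structure is two simply-supported spans AB and BC.
Rotations at B on the released spans (each span's end-slope, ×1/EI):
  span AB: point load 36.9 at a = 6: Pab(L + a)/(6LEI) = 236.2/EI
  span BC: triangular load, peak 25.4: 7w₀L³/(360EI) = 464.8/EI
  relative rotation θ_0 = (236.2 + 464.8)/EI = 701/EI
A unit hogging moment at B produces rotation L₁/(3EI) + L₂/(3EI) = 6.6/EI.
Compatibility: M_B·(L₁+L₂)/(3EI) = θ_0, giving M_B = 106.2 kN·m (hogging).
Span BC, ΣM about C: R_B^{BC}·9.8 = 406.6 + 106.2, so R_B^{BC} = 52.32 kN and R_C = 124.5 − 52.32 = 72.14 kN.

R_C = 72.14 kN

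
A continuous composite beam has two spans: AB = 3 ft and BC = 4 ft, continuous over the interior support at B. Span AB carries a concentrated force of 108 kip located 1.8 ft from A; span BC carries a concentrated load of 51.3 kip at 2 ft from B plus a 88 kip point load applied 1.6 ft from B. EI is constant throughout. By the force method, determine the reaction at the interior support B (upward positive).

R_B = 194.2 kip

Take M_B as the redundant. Released structure: two simple spans AB and BC with a hinge at B.
End slopes at the hinge B, treating each span as simply supported:
  span AB: point load 108 at a = 1.8: Pab(L + a)/(6LEI) = 62.21/EI
  span BC: point load 51.3 at a = 2: Pab(L + b)/(6LEI) = 51.3/EI
  span BC: point load 88 at a = 1.6: Pab(L + b)/(6LEI) = 90.11/EI
  relative rotation θ_0 = (62.21 + 141.4)/EI = 203.6/EI
A unit hogging moment at B produces rotation L₁/(3EI) + L₂/(3EI) = 2.333/EI.
Slope continuity at B: θ_0 = M_B·2.333/EI, so M_B = 203.6/2.333 = 87.27 kip·ft (hogging).
Span AB, ΣM about A with M_B applied at B: R_B^{AB}·3 = 194.4 + 87.27, so R_B^{AB} = 93.89 kip and R_A = 108 − 93.89 = 14.11 kip.
Span BC, ΣM about C: R_B^{BC}·4 = 313.8 + 87.27, so R_B^{BC} = 100.3 kip and R_C = 139.3 − 100.3 = 39.03 kip.
R_B = 93.89 + 100.3 = 194.2 kip.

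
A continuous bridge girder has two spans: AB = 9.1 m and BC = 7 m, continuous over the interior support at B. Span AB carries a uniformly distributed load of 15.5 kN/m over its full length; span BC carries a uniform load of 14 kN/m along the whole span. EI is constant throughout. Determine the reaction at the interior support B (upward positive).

Insert a hinge at B; M_B is the redundant, and each span becomes simply supported.
End slopes at the hinge B, treating each span as simply supported:
  span AB: UDL 15.5: wL³/(24EI) = 486.7/EI
  span BC: UDL 14: wL³/(24EI) = 200.1/EI
  relative rotation θ_0 = (486.7 + 200.1)/EI = 686.8/EI
A unit hogging moment at B produces rotation L₁/(3EI) + L₂/(3EI) = 5.367/EI.
Slope continuity at B: θ_0 = M_B·5.367/EI, so M_B = 686.8/5.367 = 128 kN·m (hogging).
Span AB, ΣM about A with M_B applied at B: R_B^{AB}·9.1 = 641.8 + 128, so R_B^{AB} = 84.59 kN and R_A = 141.1 − 84.59 = 56.46 kN.
Span BC, ΣM about C: R_B^{BC}·7 = 343 + 128, so R_B^{BC} = 67.28 kN and R_C = 98 − 67.28 = 30.72 kN.
R_B = 84.59 + 67.28 = 151.9 kN.

R_B = 151.9 kN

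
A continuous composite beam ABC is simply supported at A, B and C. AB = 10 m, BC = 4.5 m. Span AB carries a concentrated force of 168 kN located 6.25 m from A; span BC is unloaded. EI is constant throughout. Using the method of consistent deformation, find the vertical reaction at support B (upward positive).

Insert a hinge at B; M_B is the redundant, and each span becomes simply supported.
End slopes at the hinge B, treating each span as simply supported:
  span AB: point load 168 at a = 6.25: Pab(L + a)/(6LEI) = 1066/EI
  relative rotation θ_0 = (1066 + 0)/EI = 1066/EI
A unit hogging moment at B produces rotation L₁/(3EI) + L₂/(3EI) = 4.833/EI.
Slope continuity at B: θ_0 = M_B·4.833/EI, so M_B = 1066/4.833 = 220.6 kN·m (hogging).
Span AB, ΣM about A with M_B applied at B: R_B^{AB}·10 = 1050 + 220.6, so R_B^{AB} = 127.1 kN and R_A = 168 − 127.1 = 40.94 kN.
Span BC, ΣM about C: R_B^{BC}·4.5 = 0 + 220.6, so R_B^{BC} = 49.03 kN and R_C = 0 − 49.03 = -49.03 kN.
R_B = 127.1 + 49.03 = 176.1 kN.

R_B = 176.1 kN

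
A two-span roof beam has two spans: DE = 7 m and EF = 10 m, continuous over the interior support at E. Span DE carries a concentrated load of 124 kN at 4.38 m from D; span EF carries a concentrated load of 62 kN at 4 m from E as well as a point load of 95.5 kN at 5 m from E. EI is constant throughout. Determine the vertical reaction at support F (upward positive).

Take M_E as the redundant. Released structure: two simple spans DE and EF with a hinge at E.
Rotations at E on the released spans (each span's end-slope, ×1/EI):
  span DE: point load 124 at a = 4.38: Pab(L + a)/(6LEI) = 385.6/EI
  span EF: point load 62 at a = 4: Pab(L + b)/(6LEI) = 396.8/EI
  span EF: point load 95.5 at a = 5: Pab(L + b)/(6LEI) = 596.9/EI
  relative rotation θ_0 = (385.6 + 993.7)/EI = 1379/EI
A unit hogging moment at E produces rotation L₁/(3EI) + L₂/(3EI) = 5.667/EI.
Compatibility: M_E·(L₁+L₂)/(3EI) = θ_0, giving M_E = 243.4 kN·m (hogging).
Span EF, ΣM about F: R_E^{EF}·10 = 849.5 + 243.4, so R_E^{EF} = 109.3 kN and R_F = 157.5 − 109.3 = 48.21 kN.

R_F = 48.21 kN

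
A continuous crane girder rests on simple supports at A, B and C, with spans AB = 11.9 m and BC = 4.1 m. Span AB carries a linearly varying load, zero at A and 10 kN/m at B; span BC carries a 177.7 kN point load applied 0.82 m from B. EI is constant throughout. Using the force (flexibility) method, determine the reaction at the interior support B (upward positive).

Take M_B as the redundant. Released structure: two simple spans AB and BC with a hinge at B.
Discontinuity in slope at B on the released structure — sum the simple-span end rotations:
  span AB: triangular load, peak 10: w₀L³/(45EI) = 374.5/EI
  span BC: point load 177.7 at a = 0.82: Pab(L + b)/(6LEI) = 143.4/EI
  relative rotation θ_0 = (374.5 + 143.4)/EI = 517.9/EI
A unit hogging moment at B produces rotation L₁/(3EI) + L₂/(3EI) = 5.333/EI.
Compatibility: M_B·(L₁+L₂)/(3EI) = θ_0, giving M_B = 97.1 kN·m (hogging).
Span AB, ΣM about A with M_B applied at B: R_B^{AB}·11.9 = 472 + 97.1, so R_B^{AB} = 47.83 kN and R_A = 59.5 − 47.83 = 11.67 kN.
Span BC, ΣM about C: R_B^{BC}·4.1 = 582.9 + 97.1, so R_B^{BC} = 165.8 kN and R_C = 177.7 − 165.8 = 11.86 kN.
R_B = 47.83 + 165.8 = 213.7 kN.

R_B = 213.7 kN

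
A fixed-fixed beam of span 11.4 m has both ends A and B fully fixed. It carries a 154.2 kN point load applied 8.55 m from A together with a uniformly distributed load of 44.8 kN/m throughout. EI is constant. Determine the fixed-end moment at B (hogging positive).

M_B = 732.4 kN·m

Take the two fixed-end moments M_A, M_B as redundants; the released structure is the simple span AB.
Simple-span end rotations at A and B under the given loads:
  at A: point load 154.2 at a = 8.55: Pab(L + b)/(6LEI) = 782.8/EI
  at B: point load 154.2 at a = 8.55: Pab(L + a)/(6LEI) = 1096/EI
  at A: UDL 44.8: wL³/(24EI) = 2766/EI
  at B: UDL 44.8: wL³/(24EI) = 2766/EI
  θ_A0 = 3548/EI,  θ_B0 = 3861/EI
Flexibility coefficients: a unit moment at one end gives L/(3EI) there and L/(6EI) at the far end, so f₁₁ = f₂₂ = 3.8/EI and f₁₂ = f₂₁ = 1.9/EI.
Compatibility — zero rotation at each built-in end:
  3.8 M_A + 1.9 M_B = 3548
  1.9 M_A + 3.8 M_B = 3861
Solving the pair gives M_A = 567.6 kN·m and M_B = 732.4 kN·m (hogging).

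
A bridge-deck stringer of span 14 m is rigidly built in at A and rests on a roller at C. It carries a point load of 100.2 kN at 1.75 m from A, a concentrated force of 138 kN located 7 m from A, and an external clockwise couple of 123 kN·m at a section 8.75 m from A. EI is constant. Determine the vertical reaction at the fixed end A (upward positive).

Remove the prop at C; the released (primary) structure is a cantilever built in at A.
Deflection at C on the released cantilever, summing each load's contribution:
  point load 100.2 at a = 1.75: Pa²(3L − a)/(6EI) = 2059/EI
  point load 138 at a = 7: Pa²(3L − a)/(6EI) = 39445/EI
  clockwise couple 123 at a = 8.75: M₀a(2L − a)/(2EI) = 10359/EI
  δ_0 = 51862/EI
Flexibility coefficient — unit upward force at C: δ_{CC} = L³/(3EI) = 914.7/EI.
Compatibility at C: δ_0 − R_C·δ_{CC} = 0, so R_C = 51862/914.7 = 56.7 kN.
Vertical equilibrium: R_A = ΣP − R_C = 238.2 − 56.7 = 181.5 kN.

R_A = 181.5 kN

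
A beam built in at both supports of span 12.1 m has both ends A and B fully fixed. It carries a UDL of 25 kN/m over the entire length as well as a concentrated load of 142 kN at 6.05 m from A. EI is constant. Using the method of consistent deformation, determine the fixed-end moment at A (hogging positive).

Release both end moments; the primary structure is a simply-supported span AB with redundants M_A and M_B.
On the primary (simply-supported) span, the end slopes from the loading are:
  at A: UDL 25: wL³/(24EI) = 1845/EI
  at B: UDL 25: wL³/(24EI) = 1845/EI
  at A: point load 142 at a = 6.05: Pab(L + b)/(6LEI) = 1299/EI
  at B: point load 142 at a = 6.05: Pab(L + a)/(6LEI) = 1299/EI
  θ_A0 = 3145/EI,  θ_B0 = 3145/EI
Flexibility coefficients: a unit moment at one end gives L/(3EI) there and L/(6EI) at the far end, so f₁₁ = f₂₂ = 4.033/EI and f₁₂ = f₂₁ = 2.017/EI.
Compatibility — zero rotation at each built-in end:
  4.033 M_A + 2.017 M_B = 3145
  2.017 M_A + 4.033 M_B = 3145
Solving the pair gives M_A = 519.8 kN·m and M_B = 519.8 kN·m (hogging).

M_A = 519.8 kN·m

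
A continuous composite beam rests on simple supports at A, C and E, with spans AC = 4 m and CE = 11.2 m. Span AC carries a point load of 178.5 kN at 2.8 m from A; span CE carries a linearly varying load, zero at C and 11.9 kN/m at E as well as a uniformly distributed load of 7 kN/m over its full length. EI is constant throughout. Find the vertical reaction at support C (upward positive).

R_C = 247 kN

Release continuity at C by inserting a hinge; the redundant is the internal moment M_C. The primary structure is two simply-supported spans AC and CE.
End slopes at the hinge C, treating each span as simply supported:
  span AC: point load 178.5 at a = 2.8: Pab(L + a)/(6LEI) = 169.9/EI
  span CE: triangular load, peak 11.9: 7w₀L³/(360EI) = 325.1/EI
  span CE: UDL 7: wL³/(24EI) = 409.8/EI
  relative rotation θ_0 = (169.9 + 734.9)/EI = 904.8/EI
A unit hogging moment at C produces rotation L₁/(3EI) + L₂/(3EI) = 5.067/EI.
Slope continuity at C: θ_0 = M_C·5.067/EI, so M_C = 904.8/5.067 = 178.6 kN·m (hogging).
Span AC, ΣM about A with M_C applied at C: R_C^{AC}·4 = 499.8 + 178.6, so R_C^{AC} = 169.6 kN and R_A = 178.5 − 169.6 = 8.906 kN.
Span CE, ΣM about E: R_C^{CE}·11.2 = 687.8 + 178.6, so R_C^{CE} = 77.36 kN and R_E = 145 − 77.36 = 67.68 kN.
R_C = 169.6 + 77.36 = 247 kN.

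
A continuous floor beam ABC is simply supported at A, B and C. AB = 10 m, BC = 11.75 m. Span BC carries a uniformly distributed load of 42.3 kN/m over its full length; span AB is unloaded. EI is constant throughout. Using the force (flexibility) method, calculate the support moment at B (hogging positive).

Take M_B as the redundant. Released structure: two simple spans AB and BC with a hinge at B.
End slopes at the hinge B, treating each span as simply supported:
  span BC: UDL 42.3: wL³/(24EI) = 2859/EI
  relative rotation θ_0 = (0 + 2859)/EI = 2859/EI
A unit hogging moment at B produces rotation L₁/(3EI) + L₂/(3EI) = 7.25/EI.
Slope continuity at B: θ_0 = M_B·7.25/EI, so M_B = 2859/7.25 = 394.4 kN·m (hogging).

M_B = 394.4 kN·m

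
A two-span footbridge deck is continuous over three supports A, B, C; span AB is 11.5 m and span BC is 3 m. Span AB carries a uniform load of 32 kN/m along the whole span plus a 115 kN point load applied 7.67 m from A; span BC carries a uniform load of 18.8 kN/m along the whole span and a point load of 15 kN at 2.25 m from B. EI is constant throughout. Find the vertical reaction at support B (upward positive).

R_B = 552.9 kN

Release continuity at B by inserting a hinge; the redundant is the internal moment M_B. The primary structure is two simply-supported spans AB and BC.
Discontinuity in slope at B on the released structure — sum the simple-span end rotations:
  span AB: UDL 32: wL³/(24EI) = 2028/EI
  span AB: point load 115 at a = 7.67: Pab(L + a)/(6LEI) = 938.6/EI
  span BC: UDL 18.8: wL³/(24EI) = 21.15/EI
  span BC: point load 15 at a = 2.25: Pab(L + b)/(6LEI) = 5.273/EI
  relative rotation θ_0 = (2966 + 26.42)/EI = 2993/EI
A unit hogging moment at B produces rotation L₁/(3EI) + L₂/(3EI) = 4.833/EI.
Compatibility: M_B·(L₁+L₂)/(3EI) = θ_0, giving M_B = 619.2 kN·m (hogging).
Span AB, ΣM about A with M_B applied at B: R_B^{AB}·11.5 = 2998 + 619.2, so R_B^{AB} = 314.5 kN and R_A = 483 − 314.5 = 168.5 kN.
Span BC, ΣM about C: R_B^{BC}·3 = 95.85 + 619.2, so R_B^{BC} = 238.4 kN and R_C = 71.4 − 238.4 = -167 kN.
R_B = 314.5 + 238.4 = 552.9 kN.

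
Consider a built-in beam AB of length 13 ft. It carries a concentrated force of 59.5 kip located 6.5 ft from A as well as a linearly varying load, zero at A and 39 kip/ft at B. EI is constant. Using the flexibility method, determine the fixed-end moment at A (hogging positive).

M_A = 316.4 kip·ft

Release both end moments; the primary structure is a simply-supported span AB with redundants M_A and M_B.
On the primary (simply-supported) span, the end slopes from the loading are:
  at A: point load 59.5 at a = 6.5: Pab(L + b)/(6LEI) = 628.5/EI
  at B: point load 59.5 at a = 6.5: Pab(L + a)/(6LEI) = 628.5/EI
  at A: triangular load, peak 39: 7w₀L³/(360EI) = 1666/EI
  at B: triangular load, peak 39: w₀L³/(45EI) = 1904/EI
  θ_A0 = 2295/EI,  θ_B0 = 2533/EI
Flexibility coefficients: a unit moment at one end gives L/(3EI) there and L/(6EI) at the far end, so f₁₁ = f₂₂ = 4.333/EI and f₁₂ = f₂₁ = 2.167/EI.
Compatibility — zero rotation at each built-in end:
  4.333 M_A + 2.167 M_B = 2295
  2.167 M_A + 4.333 M_B = 2533
Solving the pair gives M_A = 316.4 kip·ft and M_B = 426.2 kip·ft (hogging).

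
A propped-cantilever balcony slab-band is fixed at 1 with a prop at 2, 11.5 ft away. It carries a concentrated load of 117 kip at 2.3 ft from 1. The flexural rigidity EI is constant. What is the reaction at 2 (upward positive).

R_2 = 6.552 kip

Release the roller at 2. Primary structure: cantilever fixed at 1.
Primary-structure tip deflection at 2 by superposition:
  point load 117 at a = 2.3: Pa²(3L − a)/(6EI) = 3322/EI
Flexibility coefficient — unit upward force at 2: δ_{22} = L³/(3EI) = 507/EI.
Compatibility at 2: δ_0 − R_2·δ_{22} = 0, so R_2 = 3322/507 = 6.552 kip.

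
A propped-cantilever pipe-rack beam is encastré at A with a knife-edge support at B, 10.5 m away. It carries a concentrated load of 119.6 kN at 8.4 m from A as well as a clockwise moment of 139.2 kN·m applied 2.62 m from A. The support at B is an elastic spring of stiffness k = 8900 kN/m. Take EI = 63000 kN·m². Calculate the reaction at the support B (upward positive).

Take the reaction at B as the redundant and release it; the primary structure is a cantilever fixed at A.
Primary-structure tip deflection at B by superposition:
  point load 119.6 at a = 8.4: Pa²(3L − a)/(6EI) = 32490/EI
  clockwise couple 139.2 at a = 2.62: M₀a(2L − a)/(2EI) = 3352/EI
  δ_0 = 35842/EI
Tip deflection under a unit load at B: L³/(3EI) = 385.9/EI.
With EI = 63000 kN·m²: δ_0 = 0.56892 m and δ_{BB} = 0.006125 m/kN.
Compatibility — the spring shortens by R_B/k under the reaction it provides: δ_0 − R_B·δ_{BB} = R_B/k. With 1/k = 0.000112 m/kN, R_B = δ_0 / (δ_{BB} + 1/k) = 0.56892 / (0.006125 + 0.000112) = 91.21 kN.

R_B = 91.21 kN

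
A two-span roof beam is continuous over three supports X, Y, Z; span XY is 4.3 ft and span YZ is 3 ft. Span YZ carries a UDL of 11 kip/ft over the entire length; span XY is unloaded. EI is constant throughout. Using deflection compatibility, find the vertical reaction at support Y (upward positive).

Take M_Y as the redundant. Released structure: two simple spans XY and YZ with a hinge at Y.
Rotations at Y on the released spans (each span's end-slope, ×1/EI):
  span YZ: UDL 11: wL³/(24EI) = 12.38/EI
  relative rotation θ_0 = (0 + 12.38)/EI = 12.38/EI
A unit hogging moment at Y produces rotation L₁/(3EI) + L₂/(3EI) = 2.433/EI.
Compatibility: M_Y·(L₁+L₂)/(3EI) = θ_0, giving M_Y = 5.086 kip·ft (hogging).
Span XY, ΣM about X with M_Y applied at Y: R_Y^{XY}·4.3 = 0 + 5.086, so R_Y^{XY} = 1.183 kip and R_X = 0 − 1.183 = -1.183 kip.
Span YZ, ΣM about Z: R_Y^{YZ}·3 = 49.5 + 5.086, so R_Y^{YZ} = 18.2 kip and R_Z = 33 − 18.2 = 14.8 kip.
R_Y = 1.183 + 18.2 = 19.38 kip.

R_Y = 19.38 kip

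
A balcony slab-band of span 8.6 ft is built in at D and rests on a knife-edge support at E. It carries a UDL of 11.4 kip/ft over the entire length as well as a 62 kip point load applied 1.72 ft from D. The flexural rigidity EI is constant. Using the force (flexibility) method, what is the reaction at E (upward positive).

Release the roller at E. Primary structure: cantilever fixed at D.
Deflection at E on the released cantilever, summing each load's contribution:
  UDL 11.4: wL⁴/(8EI) = 7795/EI
  point load 62 at a = 1.72: Pa²(3L − a)/(6EI) = 736.1/EI
  δ_0 = 8531/EI
Flexibility coefficient — unit upward force at E: δ_{EE} = L³/(3EI) = 212/EI.
The prop prevents deflection at E: R_E = δ_0/δ_{EE} = 8531/212 = 40.24 kip.

R_E = 40.24 kip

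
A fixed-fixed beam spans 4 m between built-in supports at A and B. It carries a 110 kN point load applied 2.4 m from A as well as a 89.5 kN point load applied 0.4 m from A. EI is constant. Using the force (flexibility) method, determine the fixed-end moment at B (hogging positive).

M_B = 66.58 kN·m

Release both end moments; the primary structure is a simply-supported span AB with redundants M_A and M_B.
End rotations of the released simple span under the applied load (×1/EI):
  at A: point load 110 at a = 2.4: Pab(L + b)/(6LEI) = 98.56/EI
  at B: point load 110 at a = 2.4: Pab(L + a)/(6LEI) = 112.6/EI
  at A: point load 89.5 at a = 0.4: Pab(L + b)/(6LEI) = 40.81/EI
  at B: point load 89.5 at a = 0.4: Pab(L + a)/(6LEI) = 23.63/EI
  θ_A0 = 139.4/EI,  θ_B0 = 136.3/EI
Flexibility coefficients: a unit moment at one end gives L/(3EI) there and L/(6EI) at the far end, so f₁₁ = f₂₂ = 1.333/EI and f₁₂ = f₂₁ = 0.6667/EI.
Compatibility — zero rotation at each built-in end:
  1.333 M_A + 0.6667 M_B = 139.4
  0.6667 M_A + 1.333 M_B = 136.3
Solving the pair gives M_A = 71.24 kN·m and M_B = 66.58 kN·m (hogging).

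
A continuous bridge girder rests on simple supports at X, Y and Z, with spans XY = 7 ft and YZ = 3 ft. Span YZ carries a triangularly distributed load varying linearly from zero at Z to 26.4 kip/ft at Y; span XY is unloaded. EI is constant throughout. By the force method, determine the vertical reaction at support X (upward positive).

Insert a hinge at Y; M_Y is the redundant, and each span becomes simply supported.
Rotations at Y on the released spans (each span's end-slope, ×1/EI):
  span YZ: triangular load, peak 26.4: w₀L³/(45EI) = 15.84/EI
  relative rotation θ_0 = (0 + 15.84)/EI = 15.84/EI
A unit hogging moment at Y produces rotation L₁/(3EI) + L₂/(3EI) = 3.333/EI.
Slope continuity at Y: θ_0 = M_Y·3.333/EI, so M_Y = 15.84/3.333 = 4.752 kip·ft (hogging).
Span XY, ΣM about X with M_Y applied at Y: R_Y^{XY}·7 = 0 + 4.752, so R_Y^{XY} = 0.6789 kip and R_X = 0 − 0.6789 = -0.6789 kip.

R_X = -0.6789 kip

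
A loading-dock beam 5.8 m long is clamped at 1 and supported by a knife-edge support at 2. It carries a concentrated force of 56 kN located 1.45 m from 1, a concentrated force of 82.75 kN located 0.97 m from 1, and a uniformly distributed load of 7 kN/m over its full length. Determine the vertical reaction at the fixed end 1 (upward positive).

Take the reaction at 2 as the redundant and release it; the primary structure is a cantilever fixed at 1.
Free-end deflection of the primary structure under the applied loading (downward +):
  point load 56 at a = 1.45: Pa²(3L − a)/(6EI) = 313/EI
  point load 82.75 at a = 0.97: Pa²(3L − a)/(6EI) = 213.2/EI
  UDL 7: wL⁴/(8EI) = 990.2/EI
  δ_0 = 1516/EI
Flexibility coefficient — unit upward force at 2: δ_{22} = L³/(3EI) = 65.04/EI.
Compatibility at 2: δ_0 − R_2·δ_{22} = 0, so R_2 = 1516/65.04 = 23.32 kN.
Vertical equilibrium: R_1 = ΣP − R_2 = 179.3 − 23.32 = 156 kN.

R_1 = 156 kN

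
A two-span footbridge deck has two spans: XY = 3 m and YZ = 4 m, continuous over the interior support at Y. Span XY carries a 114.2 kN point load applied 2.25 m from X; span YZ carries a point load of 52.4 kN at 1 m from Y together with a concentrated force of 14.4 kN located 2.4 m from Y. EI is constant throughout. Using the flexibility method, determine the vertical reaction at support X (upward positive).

R_X = 12.13 kN

Insert a hinge at Y; M_Y is the redundant, and each span becomes simply supported.
Rotations at Y on the released spans (each span's end-slope, ×1/EI):
  span XY: point load 114.2 at a = 2.25: Pab(L + a)/(6LEI) = 56.21/EI
  span YZ: point load 52.4 at a = 1: Pab(L + b)/(6LEI) = 45.85/EI
  span YZ: point load 14.4 at a = 2.4: Pab(L + b)/(6LEI) = 12.9/EI
  relative rotation θ_0 = (56.21 + 58.75)/EI = 115/EI
A unit hogging moment at Y produces rotation L₁/(3EI) + L₂/(3EI) = 2.333/EI.
Slope continuity at Y: θ_0 = M_Y·2.333/EI, so M_Y = 115/2.333 = 49.27 kN·m (hogging).
Span XY, ΣM about X with M_Y applied at Y: R_Y^{XY}·3 = 256.9 + 49.27, so R_Y^{XY} = 102.1 kN and R_X = 114.2 − 102.1 = 12.13 kN.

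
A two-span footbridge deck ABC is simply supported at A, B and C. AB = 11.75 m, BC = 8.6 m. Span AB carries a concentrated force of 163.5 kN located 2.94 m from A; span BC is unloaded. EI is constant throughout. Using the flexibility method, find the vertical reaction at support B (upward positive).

Release continuity at B by inserting a hinge; the redundant is the internal moment M_B. The primary structure is two simply-supported spans AB and BC.
Discontinuity in slope at B on the released structure — sum the simple-span end rotations:
  span AB: point load 163.5 at a = 2.94: Pab(L + a)/(6LEI) = 882.4/EI
  relative rotation θ_0 = (882.4 + 0)/EI = 882.4/EI
A unit hogging moment at B produces rotation L₁/(3EI) + L₂/(3EI) = 6.783/EI.
Slope continuity at B: θ_0 = M_B·6.783/EI, so M_B = 882.4/6.783 = 130.1 kN·m (hogging).
Span AB, ΣM about A with M_B applied at B: R_B^{AB}·11.75 = 480.7 + 130.1, so R_B^{AB} = 51.98 kN and R_A = 163.5 − 51.98 = 111.5 kN.
Span BC, ΣM about C: R_B^{BC}·8.6 = 0 + 130.1, so R_B^{BC} = 15.13 kN and R_C = 0 − 15.13 = -15.13 kN.
R_B = 51.98 + 15.13 = 67.11 kN.

R_B = 67.11 kN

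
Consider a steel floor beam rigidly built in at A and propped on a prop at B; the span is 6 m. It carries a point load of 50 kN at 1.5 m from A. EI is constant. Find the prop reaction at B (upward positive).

R_B = 4.297 kN

Release the roller at B. Primary structure: cantilever fixed at A.
Primary-structure tip deflection at B by superposition:
  point load 50 at a = 1.5: Pa²(3L − a)/(6EI) = 309.4/EI
Flexibility coefficient — unit upward force at B: δ_{BB} = L³/(3EI) = 72/EI.
The prop prevents deflection at B: R_B = δ_0/δ_{BB} = 309.4/72 = 4.297 kN.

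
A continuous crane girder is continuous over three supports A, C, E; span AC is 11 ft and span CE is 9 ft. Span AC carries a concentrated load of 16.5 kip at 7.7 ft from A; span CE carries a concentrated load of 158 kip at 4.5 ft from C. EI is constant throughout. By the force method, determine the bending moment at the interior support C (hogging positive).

M_C = 137.8 kip·ft

Take M_C as the redundant. Released structure: two simple spans AC and CE with a hinge at C.
Discontinuity in slope at C on the released structure — sum the simple-span end rotations:
  span AC: point load 16.5 at a = 7.7: Pab(L + a)/(6LEI) = 118.8/EI
  span CE: point load 158 at a = 4.5: Pab(L + b)/(6LEI) = 799.9/EI
  relative rotation θ_0 = (118.8 + 799.9)/EI = 918.7/EI
A unit hogging moment at C produces rotation L₁/(3EI) + L₂/(3EI) = 6.667/EI.
Slope continuity at C: θ_0 = M_C·6.667/EI, so M_C = 918.7/6.667 = 137.8 kip·ft (hogging).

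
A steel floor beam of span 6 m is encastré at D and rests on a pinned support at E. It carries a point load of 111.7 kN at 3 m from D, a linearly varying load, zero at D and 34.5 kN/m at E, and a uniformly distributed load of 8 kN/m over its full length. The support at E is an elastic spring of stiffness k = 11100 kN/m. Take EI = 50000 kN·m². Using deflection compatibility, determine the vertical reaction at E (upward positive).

Remove the prop at E; the released (primary) structure is a cantilever built in at D.
Primary-structure tip deflection at E by superposition:
  point load 111.7 at a = 3: Pa²(3L − a)/(6EI) = 2513/EI
  triangular load, peak 34.5 at the free end: 11w₀L⁴/(120EI) = 4099/EI
  UDL 8: wL⁴/(8EI) = 1296/EI
  δ_0 = 7908/EI
Tip deflection under a unit load at E: L³/(3EI) = 72/EI.
With EI = 50000 kN·m²: δ_0 = 0.15816 m and δ_{EE} = 0.00144 m/kN.
Compatibility — the spring shortens by R_E/k under the reaction it provides: δ_0 − R_E·δ_{EE} = R_E/k. With 1/k = 0.00009 m/kN, R_E = δ_0 / (δ_{EE} + 1/k) = 0.15816 / (0.00144 + 0.00009) = 103.4 kN.

R_E = 103.4 kN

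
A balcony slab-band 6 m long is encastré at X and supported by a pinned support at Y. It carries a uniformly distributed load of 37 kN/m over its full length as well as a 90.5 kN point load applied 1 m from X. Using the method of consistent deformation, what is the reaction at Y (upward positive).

Choose R_Y as the redundant. The primary structure is the cantilever fixed at X.
Free-end deflection of the primary structure under the applied loading (downward +):
  UDL 37: wL⁴/(8EI) = 5994/EI
  point load 90.5 at a = 1: Pa²(3L − a)/(6EI) = 256.4/EI
  δ_0 = 6250/EI
Tip deflection under a unit load at Y: L³/(3EI) = 72/EI.
Compatibility at Y: δ_0 − R_Y·δ_{YY} = 0, so R_Y = 6250/72 = 86.81 kN.

R_Y = 86.81 kN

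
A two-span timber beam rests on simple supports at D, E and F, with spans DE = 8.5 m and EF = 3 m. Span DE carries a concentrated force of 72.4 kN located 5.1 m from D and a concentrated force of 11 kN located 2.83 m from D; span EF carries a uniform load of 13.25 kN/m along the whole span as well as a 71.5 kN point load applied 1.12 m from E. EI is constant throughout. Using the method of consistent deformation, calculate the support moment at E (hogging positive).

Release continuity at E by inserting a hinge; the redundant is the internal moment M_E. The primary structure is two simply-supported spans DE and EF.
End slopes at the hinge E, treating each span as simply supported:
  span DE: point load 72.4 at a = 5.1: Pab(L + a)/(6LEI) = 334.8/EI
  span DE: point load 11 at a = 2.83: Pab(L + a)/(6LEI) = 39.21/EI
  span EF: UDL 13.25: wL³/(24EI) = 14.91/EI
  span EF: point load 71.5 at a = 1.12: Pab(L + b)/(6LEI) = 40.82/EI
  relative rotation θ_0 = (374 + 55.72)/EI = 429.7/EI
A unit hogging moment at E produces rotation L₁/(3EI) + L₂/(3EI) = 3.833/EI.
Compatibility: M_E·(L₁+L₂)/(3EI) = θ_0, giving M_E = 112.1 kN·m (hogging).

M_E = 112.1 kN·m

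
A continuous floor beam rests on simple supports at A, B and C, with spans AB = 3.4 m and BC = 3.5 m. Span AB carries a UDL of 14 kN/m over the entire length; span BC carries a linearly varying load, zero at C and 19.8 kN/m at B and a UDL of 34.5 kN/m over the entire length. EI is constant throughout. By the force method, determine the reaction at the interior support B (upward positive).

Insert a hinge at B; M_B is the redundant, and each span becomes simply supported.
End slopes at the hinge B, treating each span as simply supported:
  span AB: UDL 14: wL³/(24EI) = 22.93/EI
  span BC: triangular load, peak 19.8: w₀L³/(45EI) = 18.86/EI
  span BC: UDL 34.5: wL³/(24EI) = 61.63/EI
  relative rotation θ_0 = (22.93 + 80.5)/EI = 103.4/EI
A unit hogging moment at B produces rotation L₁/(3EI) + L₂/(3EI) = 2.3/EI.
Compatibility: M_B·(L₁+L₂)/(3EI) = θ_0, giving M_B = 44.97 kN·m (hogging).
Span AB, ΣM about A with M_B applied at B: R_B^{AB}·3.4 = 80.92 + 44.97, so R_B^{AB} = 37.03 kN and R_A = 47.6 − 37.03 = 10.57 kN.
Span BC, ΣM about C: R_B^{BC}·3.5 = 292.2 + 44.97, so R_B^{BC} = 96.32 kN and R_C = 155.4 − 96.32 = 59.08 kN.
R_B = 37.03 + 96.32 = 133.3 kN.

R_B = 133.3 kN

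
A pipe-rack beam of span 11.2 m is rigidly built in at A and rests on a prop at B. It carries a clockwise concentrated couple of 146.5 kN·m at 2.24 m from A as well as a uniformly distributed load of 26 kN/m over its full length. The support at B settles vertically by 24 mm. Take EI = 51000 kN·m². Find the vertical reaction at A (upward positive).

R_A = 177.6 kN

Release the roller at B. Primary structure: cantilever fixed at A.
Deflection at B on the released cantilever, summing each load's contribution:
  clockwise couple 146.5 at a = 2.24: M₀a(2L − a)/(2EI) = 3308/EI
  UDL 26: wL⁴/(8EI) = 51139/EI
  δ_0 = 54447/EI
Tip deflection under a unit load at B: L³/(3EI) = 468.3/EI.
With EI = 51000 kN·m²: δ_0 = 1.0676 m and δ_{BB} = 0.009183 m/kN.
Compatibility — the beam at B must follow the support down by 0.024 m: δ_0 − R_B·δ_{BB} = 0.024, so R_B = (1.0676 − 0.024)/0.009183 = 113.6 kN.
Vertical equilibrium: R_A = ΣP − R_B = 291.2 − 113.6 = 177.6 kN.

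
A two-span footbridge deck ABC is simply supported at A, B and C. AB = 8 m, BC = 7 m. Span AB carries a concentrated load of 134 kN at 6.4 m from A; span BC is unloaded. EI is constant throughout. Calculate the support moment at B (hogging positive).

M_B = 82.33 kN·m

Take M_B as the redundant. Released structure: two simple spans AB and BC with a hinge at B.
Rotations at B on the released spans (each span's end-slope, ×1/EI):
  span AB: point load 134 at a = 6.4: Pab(L + a)/(6LEI) = 411.6/EI
  relative rotation θ_0 = (411.6 + 0)/EI = 411.6/EI
A unit hogging moment at B produces rotation L₁/(3EI) + L₂/(3EI) = 5/EI.
Slope continuity at B: θ_0 = M_B·5/EI, so M_B = 411.6/5 = 82.33 kN·m (hogging).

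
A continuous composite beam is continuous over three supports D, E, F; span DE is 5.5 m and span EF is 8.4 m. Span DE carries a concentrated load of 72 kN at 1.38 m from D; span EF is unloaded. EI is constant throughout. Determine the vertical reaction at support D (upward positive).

Take M_E as the redundant. Released structure: two simple spans DE and EF with a hinge at E.
End slopes at the hinge E, treating each span as simply supported:
  span DE: point load 72 at a = 1.38: Pab(L + a)/(6LEI) = 85.35/EI
  relative rotation θ_0 = (85.35 + 0)/EI = 85.35/EI
A unit hogging moment at E produces rotation L₁/(3EI) + L₂/(3EI) = 4.633/EI.
Slope continuity at E: θ_0 = M_E·4.633/EI, so M_E = 85.35/4.633 = 18.42 kN·m (hogging).
Span DE, ΣM about D with M_E applied at E: R_E^{DE}·5.5 = 99.36 + 18.42, so R_E^{DE} = 21.41 kN and R_D = 72 − 21.41 = 50.59 kN.

R_D = 50.59 kN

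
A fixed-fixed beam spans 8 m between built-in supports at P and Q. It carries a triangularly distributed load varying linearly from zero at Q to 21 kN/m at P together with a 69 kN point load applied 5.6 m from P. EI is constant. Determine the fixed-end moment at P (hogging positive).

M_P = 102 kN·m

Release both end moments; the primary structure is a simply-supported span PQ with redundants M_P and M_Q.
Simple-span end rotations at P and Q under the given loads:
  at P: triangular load, peak 21: w₀L³/(45EI) = 238.9/EI
  at Q: triangular load, peak 21: 7w₀L³/(360EI) = 209.1/EI
  at P: point load 69 at a = 5.6: Pab(L + b)/(6LEI) = 200.9/EI
  at Q: point load 69 at a = 5.6: Pab(L + a)/(6LEI) = 262.8/EI
  θ_P0 = 439.9/EI,  θ_Q0 = 471.8/EI
Flexibility coefficients: a unit moment at one end gives L/(3EI) there and L/(6EI) at the far end, so f₁₁ = f₂₂ = 2.667/EI and f₁₂ = f₂₁ = 1.333/EI.
Compatibility — zero rotation at each built-in end:
  2.667 M_P + 1.333 M_Q = 439.9
  1.333 M_P + 2.667 M_Q = 471.8
Solving the pair gives M_P = 102 kN·m and M_Q = 125.9 kN·m (hogging).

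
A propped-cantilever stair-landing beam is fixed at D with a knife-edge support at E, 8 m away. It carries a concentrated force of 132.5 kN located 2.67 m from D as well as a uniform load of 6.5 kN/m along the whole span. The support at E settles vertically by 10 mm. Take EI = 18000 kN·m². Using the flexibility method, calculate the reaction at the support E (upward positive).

Remove the prop at E; the released (primary) structure is a cantilever built in at D.
Downward deflection at the released point E due to the loads:
  point load 132.5 at a = 2.67: Pa²(3L − a)/(6EI) = 3358/EI
  UDL 6.5: wL⁴/(8EI) = 3328/EI
  δ_0 = 6686/EI
Tip deflection under a unit load at E: L³/(3EI) = 170.7/EI.
With EI = 18000 kN·m²: δ_0 = 0.37144 m and δ_{EE} = 0.009481 m/kN.
Compatibility — the beam at E must follow the support down by 0.01 m: δ_0 − R_E·δ_{EE} = 0.01, so R_E = (0.37144 − 0.01)/0.009481 = 38.12 kN.

R_E = 38.12 kN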